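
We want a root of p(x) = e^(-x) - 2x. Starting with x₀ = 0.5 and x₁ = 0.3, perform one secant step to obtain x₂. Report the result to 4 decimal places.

p(0.5) = -0.393469, p(0.3) = 0.140818
x₂ = 0.300000 − 0.140818·(0.300000 − 0.500000) / (0.140818 − (-0.393469)) = 0.300000 − (-0.028164)/(0.534288) = 0.352713

0.3527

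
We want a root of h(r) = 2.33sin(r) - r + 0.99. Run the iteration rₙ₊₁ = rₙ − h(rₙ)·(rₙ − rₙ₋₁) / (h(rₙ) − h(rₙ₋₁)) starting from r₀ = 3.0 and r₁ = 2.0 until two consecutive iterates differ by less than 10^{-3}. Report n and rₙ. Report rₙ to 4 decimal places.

h(3.0) = -1.681190, h(2.0) = 1.108663
r₂ = 2.000000 − 1.108663·(-1.000000)/(2.789853) = 2.397391;  |Δ| = 0.397391
h(2.397391) = 0.170915
r₃ = 2.397391 − 0.170915·(0.397391)/(-0.937748) = 2.469820;  |Δ| = 0.072429
h(2.469820) = -0.029688
r₄ = 2.469820 − (-0.029688)·(0.072429)/(-0.200603) = 2.459101;  |Δ| = 0.010719
h(2.459101) = 0.000496
r₅ = 2.459101 − 0.000496·(-0.010719)/(0.030184) = 2.459277;  |Δ| = 0.000176
|r₅ − r₄| = 0.000176 < 10^{-3}

n = 5, rₙ = 2.4593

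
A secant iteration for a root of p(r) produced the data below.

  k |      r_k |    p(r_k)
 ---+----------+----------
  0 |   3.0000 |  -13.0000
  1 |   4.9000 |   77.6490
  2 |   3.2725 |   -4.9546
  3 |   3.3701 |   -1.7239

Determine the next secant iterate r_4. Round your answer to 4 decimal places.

r_4 = 3.3701 − (-1.7239)·(3.3701 − 3.2725) / (-1.7239 − (-4.9546))
   = 3.3701 − (-0.168253)/(3.230700) = 3.422179

3.4222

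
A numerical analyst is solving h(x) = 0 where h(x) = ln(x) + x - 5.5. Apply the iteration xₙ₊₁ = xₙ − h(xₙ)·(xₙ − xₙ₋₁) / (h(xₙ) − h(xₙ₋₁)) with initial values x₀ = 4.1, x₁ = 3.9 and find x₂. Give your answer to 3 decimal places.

h(4.1) = 0.01099, h(3.9) = -0.23902
x₂ = 3.90000 − (-0.23902)·(3.90000 − 4.10000) / (-0.23902 − 0.01099) = 3.90000 − (0.04780)/(-0.25001) = 4.09121

4.091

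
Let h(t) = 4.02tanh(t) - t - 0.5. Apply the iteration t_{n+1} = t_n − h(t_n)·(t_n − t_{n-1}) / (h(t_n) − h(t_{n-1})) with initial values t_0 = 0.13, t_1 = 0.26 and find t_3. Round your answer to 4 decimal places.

h(0.13) = -0.110324, h(0.26) = 0.262268
t_2 = 0.260000 − 0.262268·(0.260000 − 0.130000) / (0.262268 − (-0.110324)) = 0.260000 − (0.034095)/(0.372592) = 0.168493
h(0.168493) = 0.002511
t_3 = 0.168493 − 0.002511·(0.168493 − 0.260000) / (0.002511 − 0.262268) = 0.168493 − (-0.000230)/(-0.259757) = 0.167608

0.1676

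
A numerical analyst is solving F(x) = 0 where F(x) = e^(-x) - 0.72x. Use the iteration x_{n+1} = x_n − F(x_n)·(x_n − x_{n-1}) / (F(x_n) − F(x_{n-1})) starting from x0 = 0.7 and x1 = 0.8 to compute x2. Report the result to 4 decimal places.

0.6938

F(0.7) = -0.007415, F(0.8) = -0.126671
x2 = 0.800000 − (-0.126671)·(0.800000 − 0.700000) / (-0.126671 − (-0.007415)) = 0.800000 − (-0.012667)/(-0.119256) = 0.693783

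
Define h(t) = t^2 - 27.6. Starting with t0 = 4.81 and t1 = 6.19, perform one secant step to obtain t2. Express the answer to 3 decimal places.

h(4.81) = -4.46390, h(6.19) = 10.71610
t2 = 6.19000 − 10.71610·(6.19000 − 4.81000) / (10.71610 − (-4.46390)) = 6.19000 − (14.78822)/(15.18000) = 5.21581

5.216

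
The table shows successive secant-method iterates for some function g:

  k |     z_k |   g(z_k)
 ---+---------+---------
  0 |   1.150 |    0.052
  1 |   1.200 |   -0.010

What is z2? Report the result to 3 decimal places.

z2 = 1.200 − (-0.010)·(1.200 − 1.150) / (-0.010 − 0.052)
   = 1.200 − (-0.00050)/(-0.06200) = 1.19194

1.192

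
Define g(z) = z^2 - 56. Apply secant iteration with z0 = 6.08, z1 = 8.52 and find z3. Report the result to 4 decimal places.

7.4768

g(6.08) = -19.033600, g(8.52) = 16.590400
z2 = 8.520000 − 16.590400·(8.520000 − 6.080000) / (16.590400 − (-19.033600)) = 8.520000 − (40.480576)/(35.624000) = 7.383671
g(7.383671) = -1.481399
z3 = 7.383671 − (-1.481399)·(7.383671 − 8.520000) / (-1.481399 − 16.590400) = 7.383671 − (1.683356)/(-18.071799) = 7.476819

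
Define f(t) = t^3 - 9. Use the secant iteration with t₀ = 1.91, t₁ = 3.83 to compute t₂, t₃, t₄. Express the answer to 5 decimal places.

f(1.91) = -2.0321290, f(3.83) = 47.1818870
t₂ = 3.8300000 − 47.1818870·(3.8300000 − 1.9100000) / (47.1818870 − (-2.0321290)) = 3.8300000 − (90.5892230)/(49.2140160) = 1.9892800
f(1.9892800) = -1.1279516
t₃ = 1.9892800 − (-1.1279516)·(1.9892800 − 3.8300000) / (-1.1279516 − 47.1818870) = 1.9892800 − (2.0762431)/(-48.3098386) = 2.0322577
f(2.0322577) = -0.6066312
t₄ = 2.0322577 − (-0.6066312)·(2.0322577 − 1.9892800) / (-0.6066312 − (-1.1279516)) = 2.0322577 − (-0.0260716)/(0.5213204) = 2.0822683

1.98928, 2.03226, 2.08227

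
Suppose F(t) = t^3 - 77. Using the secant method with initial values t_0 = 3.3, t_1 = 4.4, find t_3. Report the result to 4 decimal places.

F(3.3) = -41.063000, F(4.4) = 8.184000
t_2 = 4.400000 − 8.184000·(4.400000 − 3.300000) / (8.184000 − (-41.063000)) = 4.400000 − (9.002400)/(49.247000) = 4.217199
F(4.217199) = -1.998096
t_3 = 4.217199 − (-1.998096)·(4.217199 − 4.400000) / (-1.998096 − 8.184000) = 4.217199 − (0.365254)/(-10.182096) = 4.253071

4.2531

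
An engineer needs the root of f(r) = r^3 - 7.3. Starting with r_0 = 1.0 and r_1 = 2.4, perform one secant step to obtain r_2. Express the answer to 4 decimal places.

f(1.0) = -6.300000, f(2.4) = 6.524000
r_2 = 2.400000 − 6.524000·(2.400000 − 1.000000) / (6.524000 − (-6.300000)) = 2.400000 − (9.133600)/(12.824000) = 1.687773

1.6878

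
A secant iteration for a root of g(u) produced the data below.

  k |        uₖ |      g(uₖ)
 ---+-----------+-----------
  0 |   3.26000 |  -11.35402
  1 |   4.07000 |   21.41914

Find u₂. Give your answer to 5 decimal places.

3.54062

u₂ = 4.07000 − 21.41914·(4.07000 − 3.26000) / (21.41914 − (-11.35402))
   = 4.07000 − (17.3495034)/(32.7731600) = 3.5406185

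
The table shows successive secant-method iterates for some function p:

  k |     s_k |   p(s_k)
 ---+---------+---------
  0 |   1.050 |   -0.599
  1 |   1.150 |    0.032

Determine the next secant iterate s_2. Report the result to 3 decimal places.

1.145

s_2 = 1.150 − 0.032·(1.150 − 1.050) / (0.032 − (-0.599))
   = 1.150 − (0.00320)/(0.63100) = 1.14493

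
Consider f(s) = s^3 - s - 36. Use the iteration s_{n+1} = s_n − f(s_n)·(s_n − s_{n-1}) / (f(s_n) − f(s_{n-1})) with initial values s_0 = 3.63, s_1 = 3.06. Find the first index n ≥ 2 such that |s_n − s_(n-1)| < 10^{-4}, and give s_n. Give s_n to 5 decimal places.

n = 5, s_n = 3.40285

f(3.63) = 8.2021470, f(3.06) = -10.4073840
s_2 = 3.0600000 − (-10.4073840)·(-0.5700000)/(-18.6095310) = 3.3787726;  |Δ| = 0.3187726
f(3.3787726) = -0.8063517
s_3 = 3.3787726 − (-0.8063517)·(0.3187726)/(9.6010323) = 3.4055450;  |Δ| = 0.0267724
f(3.4055450) = 0.0910705
s_4 = 3.4055450 − 0.0910705·(0.0267724)/(0.8974222) = 3.4028282;  |Δ| = 0.0027169
f(3.4028282) = -0.0006658
s_5 = 3.4028282 − (-0.0006658)·(-0.0027169)/(-0.0917363) = 3.4028479;  |Δ| = 0.0000197
|s_5 − s_4| = 0.0000197 < 10^{-4}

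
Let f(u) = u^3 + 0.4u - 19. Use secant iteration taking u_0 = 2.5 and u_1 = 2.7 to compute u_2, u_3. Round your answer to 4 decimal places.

f(2.5) = -2.375000, f(2.7) = 1.763000
u_2 = 2.700000 − 1.763000·(2.700000 − 2.500000) / (1.763000 − (-2.375000)) = 2.700000 − (0.352600)/(4.138000) = 2.614790
f(2.614790) = -0.076439
u_3 = 2.614790 − (-0.076439)·(2.614790 − 2.700000) / (-0.076439 − 1.763000) = 2.614790 − (0.006513)/(-1.839439) = 2.618331

2.6148, 2.6183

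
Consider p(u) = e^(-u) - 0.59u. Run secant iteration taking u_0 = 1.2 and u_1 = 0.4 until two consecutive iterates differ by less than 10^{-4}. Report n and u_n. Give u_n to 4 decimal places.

p(1.2) = -0.406806, p(0.4) = 0.434320
u_2 = 0.400000 − 0.434320·(-0.800000)/(0.841126) = 0.813084;  |Δ| = 0.413084
p(0.813084) = -0.036232
u_3 = 0.813084 − (-0.036232)·(0.413084)/(-0.470552) = 0.781278;  |Δ| = 0.031807
p(0.781278) = -0.003133
u_4 = 0.781278 − (-0.003133)·(-0.031807)/(0.033099) = 0.778267;  |Δ| = 0.003011
p(0.778267) = 0.000024
u_5 = 0.778267 − 0.000024·(-0.003011)/(0.003157) = 0.778289;  |Δ| = 0.000023
|u_5 − u_4| = 0.000023 < 10^{-4}

n = 5, u_n = 0.7783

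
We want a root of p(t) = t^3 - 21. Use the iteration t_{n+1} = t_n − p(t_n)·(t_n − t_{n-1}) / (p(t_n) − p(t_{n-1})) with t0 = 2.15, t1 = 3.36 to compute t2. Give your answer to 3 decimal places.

p(2.15) = -11.06163, p(3.36) = 16.93306
t2 = 3.36000 − 16.93306·(3.36000 − 2.15000) / (16.93306 − (-11.06163)) = 3.36000 − (20.48900)/(27.99468) = 2.62811

2.628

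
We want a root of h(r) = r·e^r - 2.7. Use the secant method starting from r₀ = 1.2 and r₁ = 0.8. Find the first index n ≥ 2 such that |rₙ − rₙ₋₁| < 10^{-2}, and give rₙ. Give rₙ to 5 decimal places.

h(1.2) = 1.2841403, h(0.8) = -0.9195673
r₂ = 0.8000000 − (-0.9195673)·(-0.4000000)/(-2.2037076) = 0.9669128;  |Δ| = 0.1669128
h(0.9669128) = -0.1572002
r₃ = 0.9669128 − (-0.1572002)·(0.1669128)/(0.7623670) = 1.0013302;  |Δ| = 0.0344174
h(1.0013302) = 0.0255208
r₄ = 1.0013302 − 0.0255208·(0.0344174)/(0.1827210) = 0.9965231;  |Δ| = 0.0048071
|r₄ − r₃| = 0.0048071 < 10^{-2}

n = 4, rₙ = 0.99652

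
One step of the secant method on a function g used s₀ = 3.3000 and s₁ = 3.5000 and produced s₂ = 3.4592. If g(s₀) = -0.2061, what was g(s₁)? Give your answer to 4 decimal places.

The secant line through (3.3000, -0.2061) and (3.5000, g(s₁)) crosses zero at s₂ = 3.4592.
So (3.3000, -0.2061), (3.5000, g(s₁)), (3.4592, 0) are collinear:
g(s₁) = -0.2061 · (3.5000 − 3.4592) / (3.3000 − 3.4592) = -0.2061 · (0.040800)/(-0.159200) = 0.052820

0.0528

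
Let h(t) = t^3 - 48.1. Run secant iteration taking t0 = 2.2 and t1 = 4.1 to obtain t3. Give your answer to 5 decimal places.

h(2.2) = -37.4520000, h(4.1) = 20.8210000
t2 = 4.1000000 − 20.8210000·(4.1000000 − 2.2000000) / (20.8210000 − (-37.4520000)) = 4.1000000 − (39.5599000)/(58.2730000) = 3.4211281
h(3.4211281) = -8.0587135
t3 = 3.4211281 − (-8.0587135)·(3.4211281 − 4.1000000) / (-8.0587135 − 20.8210000) = 3.4211281 − (5.4708338)/(-28.8797135) = 3.6105633

3.61056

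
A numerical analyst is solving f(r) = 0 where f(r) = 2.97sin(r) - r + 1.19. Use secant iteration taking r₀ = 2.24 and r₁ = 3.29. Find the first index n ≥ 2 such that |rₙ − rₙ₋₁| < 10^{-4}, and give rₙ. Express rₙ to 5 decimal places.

n = 5, rₙ = 2.63390

f(2.24) = 1.2794183, f(3.29) = -2.5391536
r₂ = 3.2900000 − (-2.5391536)·(1.0500000)/(-3.8185719) = 2.5918041;  |Δ| = 0.6981959
f(2.5918041) = 0.1500416
r₃ = 2.5918041 − 0.1500416·(-0.6981959)/(2.6891952) = 2.6307594;  |Δ| = 0.0389553
f(2.6307594) = 0.0112864
r₄ = 2.6307594 − 0.0112864·(0.0389553)/(-0.1387552) = 2.6339280;  |Δ| = 0.0031686
f(2.6339280) = -0.0000990
r₅ = 2.6339280 − (-0.0000990)·(0.0031686)/(-0.0113853) = 2.6339005;  |Δ| = 0.0000275
|r₅ − r₄| = 0.0000275 < 10^{-4}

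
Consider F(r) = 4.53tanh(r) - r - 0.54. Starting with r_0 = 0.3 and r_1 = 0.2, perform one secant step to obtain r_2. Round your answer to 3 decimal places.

0.153

F(0.3) = 0.47965, F(0.2) = 0.15411
r_2 = 0.20000 − 0.15411·(0.20000 − 0.30000) / (0.15411 − 0.47965) = 0.20000 − (-0.01541)/(-0.32554) = 0.15266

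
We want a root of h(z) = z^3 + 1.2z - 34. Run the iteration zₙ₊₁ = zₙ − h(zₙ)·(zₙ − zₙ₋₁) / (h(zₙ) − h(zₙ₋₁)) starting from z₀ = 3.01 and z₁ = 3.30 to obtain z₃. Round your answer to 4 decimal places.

3.1159

h(3.01) = -3.117099, h(3.30) = 5.897000
z₂ = 3.300000 − 5.897000·(3.300000 − 3.010000) / (5.897000 − (-3.117099)) = 3.300000 − (1.710130)/(9.014099) = 3.110283
h(3.110283) = -0.179224
z₃ = 3.110283 − (-0.179224)·(3.110283 − 3.300000) / (-0.179224 − 5.897000) = 3.110283 − (0.034002)/(-6.076224) = 3.115879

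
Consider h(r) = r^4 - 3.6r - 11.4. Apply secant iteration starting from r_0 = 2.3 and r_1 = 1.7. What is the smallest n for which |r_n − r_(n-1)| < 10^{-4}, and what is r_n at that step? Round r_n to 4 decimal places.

n = 6, r_n = 2.0852

h(2.3) = 8.304100, h(1.7) = -9.167900
r_2 = 1.700000 − (-9.167900)·(-0.600000)/(-17.472000) = 2.014832;  |Δ| = 0.314832
h(2.014832) = -2.173473
r_3 = 2.014832 − (-2.173473)·(0.314832)/(6.994427) = 2.112664;  |Δ| = 0.097832
h(2.112664) = 0.915884
r_4 = 2.112664 − 0.915884·(0.097832)/(3.089357) = 2.083660;  |Δ| = 0.029004
h(2.083660) = -0.051347
r_5 = 2.083660 − (-0.051347)·(-0.029004)/(-0.967231) = 2.085200;  |Δ| = 0.001540
h(2.085200) = -0.001112
r_6 = 2.085200 − (-0.001112)·(0.001540)/(0.050235) = 2.085234;  |Δ| = 0.000034
|r_6 − r_5| = 0.000034 < 10^{-4}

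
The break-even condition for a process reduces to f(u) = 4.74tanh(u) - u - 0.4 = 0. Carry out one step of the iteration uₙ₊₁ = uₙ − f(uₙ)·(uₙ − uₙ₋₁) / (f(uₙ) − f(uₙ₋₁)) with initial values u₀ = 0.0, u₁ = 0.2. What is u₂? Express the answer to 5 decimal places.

f(0.0) = -0.4000000, f(0.2) = 0.3355590
u₂ = 0.2000000 − 0.3355590·(0.2000000 − 0.0000000) / (0.3355590 − (-0.4000000)) = 0.2000000 − (0.0671118)/(0.7355590) = 0.1087608

0.10876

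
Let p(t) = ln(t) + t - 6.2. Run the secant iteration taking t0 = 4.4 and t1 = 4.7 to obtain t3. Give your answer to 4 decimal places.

4.6608

p(4.4) = -0.318395, p(4.7) = 0.047563
t2 = 4.700000 − 0.047563·(4.700000 − 4.400000) / (0.047563 − (-0.318395)) = 4.700000 − (0.014269)/(0.365958) = 4.661010
p(4.661010) = 0.000242
t3 = 4.661010 − 0.000242·(4.661010 − 4.700000) / (0.000242 − 0.047563) = 4.661010 − (-0.000009)/(-0.047321) = 4.660810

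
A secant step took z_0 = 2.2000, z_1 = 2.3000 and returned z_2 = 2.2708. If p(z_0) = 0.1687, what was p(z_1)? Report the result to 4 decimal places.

-0.0696

The secant line through (2.2000, 0.1687) and (2.3000, p(z_1)) crosses zero at z_2 = 2.2708.
So (2.2000, 0.1687), (2.3000, p(z_1)), (2.2708, 0) are collinear:
p(z_1) = 0.1687 · (2.3000 − 2.2708) / (2.2000 − 2.2708) = 0.1687 · (0.029200)/(-0.070800) = -0.069577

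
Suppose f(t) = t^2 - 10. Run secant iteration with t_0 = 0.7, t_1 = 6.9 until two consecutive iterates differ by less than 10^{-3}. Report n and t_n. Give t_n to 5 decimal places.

n = 7, t_n = 3.16228

f(0.7) = -9.5100000, f(6.9) = 37.6100000
t_2 = 6.9000000 − 37.6100000·(6.2000000)/(47.1200000) = 1.9513158;  |Δ| = 4.9486842
f(1.9513158) = -6.1923667
t_3 = 1.9513158 − (-6.1923667)·(-4.9486842)/(-43.8023667) = 2.6509142;  |Δ| = 0.6995984
f(2.6509142) = -2.9726538
t_4 = 2.6509142 − (-2.9726538)·(0.6995984)/(3.2197129) = 3.2968302;  |Δ| = 0.6459159
f(3.2968302) = 0.8690892
t_5 = 3.2968302 − 0.8690892·(0.6459159)/(3.8417430) = 3.1507094;  |Δ| = 0.1461208
f(3.1507094) = -0.0730305
t_6 = 3.1507094 − (-0.0730305)·(-0.1461208)/(-0.9421197) = 3.1620362;  |Δ| = 0.0113269
f(3.1620362) = -0.0015268
t_7 = 3.1620362 − (-0.0015268)·(0.0113269)/(0.0715037) = 3.1622781;  |Δ| = 0.0002419
|t_7 − t_6| = 0.0002419 < 10^{-3}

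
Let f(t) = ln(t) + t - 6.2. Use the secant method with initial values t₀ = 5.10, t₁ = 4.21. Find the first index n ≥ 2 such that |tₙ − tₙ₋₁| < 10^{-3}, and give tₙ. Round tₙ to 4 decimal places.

f(5.10) = 0.529241, f(4.21) = -0.552537
t₂ = 4.210000 − (-0.552537)·(-0.890000)/(-1.081778) = 4.664583;  |Δ| = 0.454583
f(4.664583) = 0.004582
t₃ = 4.664583 − 0.004582·(0.454583)/(0.557119) = 4.660845;  |Δ| = 0.003739
f(4.660845) = 0.000041
t₄ = 4.660845 − 0.000041·(-0.003739)/(-0.004540) = 4.660811;  |Δ| = 0.000034
|t₄ − t₃| = 0.000034 < 10^{-3}

n = 4, tₙ = 4.6608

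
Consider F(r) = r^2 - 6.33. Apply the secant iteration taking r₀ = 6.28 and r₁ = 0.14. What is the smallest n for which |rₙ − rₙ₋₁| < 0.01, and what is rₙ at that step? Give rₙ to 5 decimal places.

n = 8, rₙ = 2.51594

F(6.28) = 33.1084000, F(0.14) = -6.3104000
r₂ = 0.1400000 − (-6.3104000)·(-6.1400000)/(-39.4188000) = 1.1229283;  |Δ| = 0.9829283
F(1.1229283) = -5.0690319
r₃ = 1.1229283 − (-5.0690319)·(0.9829283)/(1.2413681) = 5.1366413;  |Δ| = 4.0137130
F(5.1366413) = 20.0550843
r₄ = 5.1366413 − 20.0550843·(4.0137130)/(25.1241162) = 1.9327335;  |Δ| = 3.2039078
F(1.9327335) = -2.5945411
r₅ = 1.9327335 − (-2.5945411)·(-3.2039078)/(-22.6496254) = 2.2997449;  |Δ| = 0.3670114
F(2.2997449) = -1.0411733
r₆ = 2.2997449 − (-1.0411733)·(0.3670114)/(1.5533678) = 2.5457410;  |Δ| = 0.2459961
F(2.5457410) = 0.1507975
r₇ = 2.5457410 − 0.1507975·(0.2459961)/(1.1919708) = 2.5146198;  |Δ| = 0.0311212
F(2.5146198) = -0.0066872
r₈ = 2.5146198 − (-0.0066872)·(-0.0311212)/(-0.1574846) = 2.5159413;  |Δ| = 0.0013215
|r₈ − r₇| = 0.0013215 < 0.01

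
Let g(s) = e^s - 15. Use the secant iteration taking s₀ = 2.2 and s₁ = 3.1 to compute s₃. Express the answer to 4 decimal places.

2.6895

g(2.2) = -5.974987, g(3.1) = 7.197951
s₂ = 3.100000 − 7.197951·(3.100000 − 2.200000) / (7.197951 − (-5.974987)) = 3.100000 − (6.478156)/(13.172938) = 2.608222
g(2.608222) = -1.425102
s₃ = 2.608222 − (-1.425102)·(2.608222 − 3.100000) / (-1.425102 − 7.197951) = 2.608222 − (0.700833)/(-8.623053) = 2.689497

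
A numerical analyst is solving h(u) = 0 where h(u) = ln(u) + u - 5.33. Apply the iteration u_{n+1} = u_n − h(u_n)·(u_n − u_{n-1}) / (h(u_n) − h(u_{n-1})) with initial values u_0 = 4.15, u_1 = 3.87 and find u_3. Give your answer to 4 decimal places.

3.9550

h(4.15) = 0.243108, h(3.87) = -0.106745
u_2 = 3.870000 − (-0.106745)·(3.870000 − 4.150000) / (-0.106745 − 0.243108) = 3.870000 − (0.029889)/(-0.349854) = 3.955432
h(3.955432) = 0.000522
u_3 = 3.955432 − 0.000522·(3.955432 − 3.870000) / (0.000522 − (-0.106745)) = 3.955432 − (0.000045)/(0.107267) = 3.955016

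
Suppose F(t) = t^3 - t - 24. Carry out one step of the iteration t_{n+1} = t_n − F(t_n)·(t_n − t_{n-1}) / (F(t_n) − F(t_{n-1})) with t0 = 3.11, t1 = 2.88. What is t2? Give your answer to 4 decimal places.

F(3.11) = 2.970231, F(2.88) = -2.992128
t2 = 2.880000 − (-2.992128)·(2.880000 − 3.110000) / (-2.992128 − 2.970231) = 2.880000 − (0.688189)/(-5.962359) = 2.995422

2.9954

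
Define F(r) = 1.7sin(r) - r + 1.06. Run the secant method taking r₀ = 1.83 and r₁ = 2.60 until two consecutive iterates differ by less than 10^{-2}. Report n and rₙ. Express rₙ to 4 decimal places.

F(1.83) = 0.873210, F(2.60) = -0.663648
r₂ = 2.600000 − (-0.663648)·(0.770000)/(-1.536858) = 2.267498;  |Δ| = 0.332502
F(2.267498) = 0.096339
r₃ = 2.267498 − 0.096339·(-0.332502)/(0.759987) = 2.309647;  |Δ| = 0.042149
F(2.309647) = 0.007066
r₄ = 2.309647 − 0.007066·(0.042149)/(-0.089274) = 2.312983;  |Δ| = 0.003336
|r₄ − r₃| = 0.003336 < 10^{-2}

n = 4, rₙ = 2.3130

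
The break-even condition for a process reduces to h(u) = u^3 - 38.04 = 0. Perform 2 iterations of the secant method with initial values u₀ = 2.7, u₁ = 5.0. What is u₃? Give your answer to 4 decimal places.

3.2650

h(2.7) = -18.357000, h(5.0) = 86.960000
u₂ = 5.000000 − 86.960000·(5.000000 − 2.700000) / (86.960000 − (-18.357000)) = 5.000000 − (200.008000)/(105.317000) = 3.100895
h(3.100895) = -8.223178
u₃ = 3.100895 − (-8.223178)·(3.100895 − 5.000000) / (-8.223178 − 86.960000) = 3.100895 − (15.616676)/(-95.183178) = 3.264965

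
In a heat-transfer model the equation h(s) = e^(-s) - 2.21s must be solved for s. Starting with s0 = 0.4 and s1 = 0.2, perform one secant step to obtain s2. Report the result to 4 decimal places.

h(0.4) = -0.213680, h(0.2) = 0.376731
s2 = 0.200000 − 0.376731·(0.200000 − 0.400000) / (0.376731 − (-0.213680)) = 0.200000 − (-0.075346)/(0.590411) = 0.327617

0.3276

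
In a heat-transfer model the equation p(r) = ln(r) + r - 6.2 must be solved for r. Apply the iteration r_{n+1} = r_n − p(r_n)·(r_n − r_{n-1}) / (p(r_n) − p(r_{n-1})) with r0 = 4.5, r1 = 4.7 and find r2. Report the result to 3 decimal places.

p(4.5) = -0.19592, p(4.7) = 0.04756
r2 = 4.70000 − 0.04756·(4.70000 − 4.50000) / (0.04756 − (-0.19592)) = 4.70000 − (0.00951)/(0.24349) = 4.66093

4.661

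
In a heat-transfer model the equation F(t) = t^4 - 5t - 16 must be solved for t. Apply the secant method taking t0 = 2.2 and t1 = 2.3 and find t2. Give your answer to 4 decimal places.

2.2881

F(2.2) = -3.574400, F(2.3) = 0.484100
t2 = 2.300000 − 0.484100·(2.300000 − 2.200000) / (0.484100 − (-3.574400)) = 2.300000 − (0.048410)/(4.058500) = 2.288072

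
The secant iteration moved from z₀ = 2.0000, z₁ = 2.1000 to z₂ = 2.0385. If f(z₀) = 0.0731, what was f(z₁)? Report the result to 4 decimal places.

-0.1168

The secant line through (2.0000, 0.0731) and (2.1000, f(z₁)) crosses zero at z₂ = 2.0385.
So (2.0000, 0.0731), (2.1000, f(z₁)), (2.0385, 0) are collinear:
f(z₁) = 0.0731 · (2.1000 − 2.0385) / (2.0000 − 2.0385) = 0.0731 · (0.061500)/(-0.038500) = -0.116770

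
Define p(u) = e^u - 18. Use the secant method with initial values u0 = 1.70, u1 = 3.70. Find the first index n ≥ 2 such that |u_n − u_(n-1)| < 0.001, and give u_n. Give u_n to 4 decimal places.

p(1.70) = -12.526053, p(3.70) = 22.447304
u2 = 3.700000 − 22.447304·(2.000000)/(34.973357) = 2.416320;  |Δ| = 1.283680
p(2.416320) = -6.795453
u3 = 2.416320 − (-6.795453)·(-1.283680)/(-29.242757) = 2.714622;  |Δ| = 0.298303
p(2.714622) = -2.901095
u4 = 2.714622 − (-2.901095)·(0.298303)/(3.894358) = 2.936842;  |Δ| = 0.222220
p(2.936842) = 0.856207
u5 = 2.936842 − 0.856207·(0.222220)/(3.757302) = 2.886203;  |Δ| = 0.050639
p(2.886203) = -0.074880
u6 = 2.886203 − (-0.074880)·(-0.050639)/(-0.931087) = 2.890276;  |Δ| = 0.004073
p(2.890276) = -0.001731
u7 = 2.890276 − (-0.001731)·(0.004073)/(0.073149) = 2.890372;  |Δ| = 0.000096
|u7 − u6| = 0.000096 < 0.001

n = 7, u_n = 2.8904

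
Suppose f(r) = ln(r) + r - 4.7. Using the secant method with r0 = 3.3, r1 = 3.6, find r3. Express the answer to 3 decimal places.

f(3.3) = -0.20608, f(3.6) = 0.18093
r2 = 3.60000 − 0.18093·(3.60000 − 3.30000) / (0.18093 − (-0.20608)) = 3.60000 − (0.05428)/(0.38701) = 3.45975
f(3.45975) = 0.00094
r3 = 3.45975 − 0.00094·(3.45975 − 3.60000) / (0.00094 − 0.18093) = 3.45975 − (-0.00013)/(-0.17999) = 3.45901

3.459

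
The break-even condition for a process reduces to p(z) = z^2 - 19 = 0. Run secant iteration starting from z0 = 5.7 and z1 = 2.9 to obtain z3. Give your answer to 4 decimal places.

p(5.7) = 13.490000, p(2.9) = -10.590000
z2 = 2.900000 − (-10.590000)·(2.900000 − 5.700000) / (-10.590000 − 13.490000) = 2.900000 − (29.652000)/(-24.080000) = 4.131395
p(4.131395) = -1.931572
z3 = 4.131395 − (-1.931572)·(4.131395 − 2.900000) / (-1.931572 − (-10.590000)) = 4.131395 − (-2.378529)/(8.658428) = 4.406102

4.4061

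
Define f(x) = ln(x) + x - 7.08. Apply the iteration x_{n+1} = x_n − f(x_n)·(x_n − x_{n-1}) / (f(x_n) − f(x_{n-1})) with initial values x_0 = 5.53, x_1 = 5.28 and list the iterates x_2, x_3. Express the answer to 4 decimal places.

f(5.53) = 0.160188, f(5.28) = -0.136074
x_2 = 5.280000 − (-0.136074)·(5.280000 − 5.530000) / (-0.136074 − 0.160188) = 5.280000 − (0.034018)/(-0.296262) = 5.394826
f(5.394826) = 0.000266
x_3 = 5.394826 − 0.000266·(5.394826 − 5.280000) / (0.000266 − (-0.136074)) = 5.394826 − (0.000031)/(0.136340) = 5.394602

5.3948, 5.3946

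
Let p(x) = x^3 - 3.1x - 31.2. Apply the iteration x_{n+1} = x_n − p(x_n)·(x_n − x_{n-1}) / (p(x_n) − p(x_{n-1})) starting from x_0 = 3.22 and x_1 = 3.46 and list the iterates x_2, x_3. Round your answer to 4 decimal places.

3.4766, 3.4753

p(3.22) = -7.795752, p(3.46) = -0.504264
x_2 = 3.460000 − (-0.504264)·(3.460000 − 3.220000) / (-0.504264 − (-7.795752)) = 3.460000 − (-0.121023)/(7.291488) = 3.476598
p(3.476598) = 0.043257
x_3 = 3.476598 − 0.043257·(3.476598 − 3.460000) / (0.043257 − (-0.504264)) = 3.476598 − (0.000718)/(0.547521) = 3.475287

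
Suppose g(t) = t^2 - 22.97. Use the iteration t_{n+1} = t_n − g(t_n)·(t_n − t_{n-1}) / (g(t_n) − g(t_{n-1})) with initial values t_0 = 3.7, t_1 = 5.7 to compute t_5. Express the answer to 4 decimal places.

g(3.7) = -9.280000, g(5.7) = 9.520000
t_2 = 5.700000 − 9.520000·(5.700000 − 3.700000) / (9.520000 − (-9.280000)) = 5.700000 − (19.040000)/(18.800000) = 4.687234
g(4.687234) = -0.999837
t_3 = 4.687234 − (-0.999837)·(4.687234 − 5.700000) / (-0.999837 − 9.520000) = 4.687234 − (1.012601)/(-10.519837) = 4.783490
g(4.783490) = -0.088220
t_4 = 4.783490 − (-0.088220)·(4.783490 − 4.687234) / (-0.088220 − (-0.999837)) = 4.783490 − (-0.008492)/(0.911617) = 4.792805
g(4.792805) = 0.000983
t_5 = 4.792805 − 0.000983·(4.792805 − 4.783490) / (0.000983 − (-0.088220)) = 4.792805 − (0.000009)/(0.089203) = 4.792703

4.7927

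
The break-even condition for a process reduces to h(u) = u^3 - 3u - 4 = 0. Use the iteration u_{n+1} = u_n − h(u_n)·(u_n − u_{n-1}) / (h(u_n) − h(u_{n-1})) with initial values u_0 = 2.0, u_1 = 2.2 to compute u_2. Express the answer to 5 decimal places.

h(2.0) = -2.0000000, h(2.2) = 0.0480000
u_2 = 2.2000000 − 0.0480000·(2.2000000 − 2.0000000) / (0.0480000 − (-2.0000000)) = 2.2000000 − (0.0096000)/(2.0480000) = 2.1953125

2.19531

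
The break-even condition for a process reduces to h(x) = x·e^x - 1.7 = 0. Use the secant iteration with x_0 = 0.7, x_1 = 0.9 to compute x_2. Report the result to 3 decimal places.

0.772

h(0.7) = -0.29037, h(0.9) = 0.51364
x_2 = 0.90000 − 0.51364·(0.90000 − 0.70000) / (0.51364 − (-0.29037)) = 0.90000 − (0.10273)/(0.80402) = 0.77223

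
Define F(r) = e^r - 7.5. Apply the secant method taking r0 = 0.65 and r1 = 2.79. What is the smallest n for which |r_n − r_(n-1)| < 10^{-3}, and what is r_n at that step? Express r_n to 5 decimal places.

F(0.65) = -5.5844592, F(2.79) = 8.7810198
r2 = 2.7900000 − 8.7810198·(2.1400000)/(14.3654790) = 1.4819070;  |Δ| = 1.3080930
F(1.4819070) = -3.0986689
r3 = 1.4819070 − (-3.0986689)·(-1.3080930)/(-11.8796887) = 1.8231068;  |Δ| = 0.3411998
F(1.8231068) = -1.3089371
r4 = 1.8231068 − (-1.3089371)·(0.3411998)/(1.7897318) = 2.0726464;  |Δ| = 0.2495396
F(2.0726464) = 0.4458234
r5 = 2.0726464 − 0.4458234·(0.2495396)/(1.7547605) = 2.0092471;  |Δ| = 0.0633993
F(2.0092471) = -0.0422995
r6 = 2.0092471 − (-0.0422995)·(-0.0633993)/(-0.4881229) = 2.0147411;  |Δ| = 0.0054940
F(2.0147411) = -0.0012140
r7 = 2.0147411 − (-0.0012140)·(0.0054940)/(0.0410856) = 2.0149035;  |Δ| = 0.0001623
|r7 − r6| = 0.0001623 < 10^{-3}

n = 7, r_n = 2.01490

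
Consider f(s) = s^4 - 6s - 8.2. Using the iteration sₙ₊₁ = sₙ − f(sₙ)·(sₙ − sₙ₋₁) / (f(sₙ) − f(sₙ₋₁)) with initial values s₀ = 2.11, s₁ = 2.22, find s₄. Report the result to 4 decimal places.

2.1420

f(2.11) = -1.038806, f(2.22) = 2.769127
s₂ = 2.220000 − 2.769127·(2.220000 − 2.110000) / (2.769127 − (-1.038806)) = 2.220000 − (0.304604)/(3.807932) = 2.140008
f(2.140008) = -0.066997
s₃ = 2.140008 − (-0.066997)·(2.140008 − 2.220000) / (-0.066997 − 2.769127) = 2.140008 − (0.005359)/(-2.836123) = 2.141898
f(2.141898) = -0.004160
s₄ = 2.141898 − (-0.004160)·(2.141898 − 2.140008) / (-0.004160 − (-0.066997)) = 2.141898 − (-0.000008)/(0.062837) = 2.142023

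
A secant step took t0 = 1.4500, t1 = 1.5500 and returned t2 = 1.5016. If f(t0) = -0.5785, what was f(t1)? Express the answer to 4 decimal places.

0.5426

The secant line through (1.4500, -0.5785) and (1.5500, f(t1)) crosses zero at t2 = 1.5016.
So (1.4500, -0.5785), (1.5500, f(t1)), (1.5016, 0) are collinear:
f(t1) = -0.5785 · (1.5500 − 1.5016) / (1.4500 − 1.5016) = -0.5785 · (0.048400)/(-0.051600) = 0.542624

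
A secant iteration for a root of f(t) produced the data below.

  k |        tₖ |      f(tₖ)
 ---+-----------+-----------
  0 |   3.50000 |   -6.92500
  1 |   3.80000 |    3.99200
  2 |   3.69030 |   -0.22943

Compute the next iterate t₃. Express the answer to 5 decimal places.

t₃ = 3.69030 − (-0.22943)·(3.69030 − 3.80000) / (-0.22943 − 3.99200)
   = 3.69030 − (0.0251685)/(-4.2214300) = 3.6962621

3.69626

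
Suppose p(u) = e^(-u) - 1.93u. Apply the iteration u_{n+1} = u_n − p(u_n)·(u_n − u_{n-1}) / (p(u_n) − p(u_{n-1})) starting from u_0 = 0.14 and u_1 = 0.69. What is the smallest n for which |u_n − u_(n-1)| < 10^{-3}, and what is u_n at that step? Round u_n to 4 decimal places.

n = 4, u_n = 0.3611

p(0.14) = 0.599158, p(0.69) = -0.830124
u_2 = 0.690000 − (-0.830124)·(0.550000)/(-1.429282) = 0.370561;  |Δ| = 0.319439
p(0.370561) = -0.024836
u_3 = 0.370561 − (-0.024836)·(-0.319439)/(0.805288) = 0.360709;  |Δ| = 0.009852
p(0.360709) = 0.001013
u_4 = 0.360709 − 0.001013·(-0.009852)/(0.025849) = 0.361095;  |Δ| = 0.000386
|u_4 − u_3| = 0.000386 < 10^{-3}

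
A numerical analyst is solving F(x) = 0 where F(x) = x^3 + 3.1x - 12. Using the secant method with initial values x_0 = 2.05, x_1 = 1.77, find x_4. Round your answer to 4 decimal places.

F(2.05) = 2.970125, F(1.77) = -0.967767
x_2 = 1.770000 − (-0.967767)·(1.770000 − 2.050000) / (-0.967767 − 2.970125) = 1.770000 − (0.270975)/(-3.937892) = 1.838812
F(1.838812) = -0.082235
x_3 = 1.838812 − (-0.082235)·(1.838812 − 1.770000) / (-0.082235 − (-0.967767)) = 1.838812 − (-0.005659)/(0.885532) = 1.845202
F(1.845202) = 0.002621
x_4 = 1.845202 − 0.002621·(1.845202 − 1.838812) / (0.002621 − (-0.082235)) = 1.845202 − (0.000017)/(0.084856) = 1.845005

1.8450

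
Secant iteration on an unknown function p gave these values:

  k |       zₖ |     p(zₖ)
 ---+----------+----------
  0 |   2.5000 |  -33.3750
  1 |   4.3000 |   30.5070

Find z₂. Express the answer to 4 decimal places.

z₂ = 4.3000 − 30.5070·(4.3000 − 2.5000) / (30.5070 − (-33.3750))
   = 4.3000 − (54.912600)/(63.882000) = 3.440406

3.4404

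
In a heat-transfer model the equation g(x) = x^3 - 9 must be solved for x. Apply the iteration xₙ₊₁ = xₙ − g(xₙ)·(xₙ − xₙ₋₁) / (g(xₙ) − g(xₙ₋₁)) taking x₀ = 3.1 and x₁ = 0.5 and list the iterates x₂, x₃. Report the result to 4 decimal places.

g(3.1) = 20.791000, g(0.5) = -8.875000
x₂ = 0.500000 − (-8.875000)·(0.500000 − 3.100000) / (-8.875000 − 20.791000) = 0.500000 − (23.075000)/(-29.666000) = 1.277826
g(1.277826) = -6.913513
x₃ = 1.277826 − (-6.913513)·(1.277826 − 0.500000) / (-6.913513 − (-8.875000)) = 1.277826 − (-5.377514)/(1.961487) = 4.019376

1.2778, 4.0194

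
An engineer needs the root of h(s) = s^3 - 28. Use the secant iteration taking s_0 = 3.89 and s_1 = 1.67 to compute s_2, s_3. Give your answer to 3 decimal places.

2.626, 3.329

h(3.89) = 30.86387, h(1.67) = -23.34254
s_2 = 1.67000 − (-23.34254)·(1.67000 − 3.89000) / (-23.34254 − 30.86387) = 1.67000 − (51.82043)/(-54.20641) = 2.62598
h(2.62598) = -9.89177
s_3 = 2.62598 − (-9.89177)·(2.62598 − 1.67000) / (-9.89177 − (-23.34254)) = 2.62598 − (-9.45637)/(13.45077) = 3.32902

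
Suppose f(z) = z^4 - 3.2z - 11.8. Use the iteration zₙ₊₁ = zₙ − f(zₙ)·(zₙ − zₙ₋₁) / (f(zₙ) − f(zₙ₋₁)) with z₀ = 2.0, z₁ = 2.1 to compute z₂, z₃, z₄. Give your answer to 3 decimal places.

2.070, 2.072, 2.072

f(2.0) = -2.20000, f(2.1) = 0.92810
z₂ = 2.10000 − 0.92810·(2.10000 − 2.00000) / (0.92810 − (-2.20000)) = 2.10000 − (0.09281)/(3.12810) = 2.07033
f(2.07033) = -0.05297
z₃ = 2.07033 − (-0.05297)·(2.07033 − 2.10000) / (-0.05297 − 0.92810) = 2.07033 − (0.00157)/(-0.98107) = 2.07193
f(2.07193) = -0.00117
z₄ = 2.07193 − (-0.00117)·(2.07193 − 2.07033) / (-0.00117 − (-0.05297)) = 2.07193 − (0.00000)/(0.05180) = 2.07197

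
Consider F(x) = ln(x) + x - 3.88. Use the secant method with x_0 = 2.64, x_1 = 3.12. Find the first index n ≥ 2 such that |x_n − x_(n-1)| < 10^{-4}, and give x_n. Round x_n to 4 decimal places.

F(2.64) = -0.269221, F(3.12) = 0.377833
x_2 = 3.120000 − 0.377833·(0.480000)/(0.647054) = 2.839715;  |Δ| = 0.280285
F(2.839715) = 0.003418
x_3 = 2.839715 − 0.003418·(-0.280285)/(-0.374415) = 2.837156;  |Δ| = 0.002559
F(2.837156) = -0.000042
x_4 = 2.837156 − (-0.000042)·(-0.002559)/(-0.003460) = 2.837187;  |Δ| = 0.000031
|x_4 − x_3| = 0.000031 < 10^{-4}

n = 4, x_n = 2.8372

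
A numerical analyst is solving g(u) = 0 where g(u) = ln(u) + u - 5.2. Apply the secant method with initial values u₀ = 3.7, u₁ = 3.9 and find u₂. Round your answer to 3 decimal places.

g(3.7) = -0.19167, g(3.9) = 0.06098
u₂ = 3.90000 − 0.06098·(3.90000 − 3.70000) / (0.06098 − (-0.19167)) = 3.90000 − (0.01220)/(0.25264) = 3.85173

3.852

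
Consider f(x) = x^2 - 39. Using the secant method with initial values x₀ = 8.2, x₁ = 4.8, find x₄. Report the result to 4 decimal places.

6.2445

f(8.2) = 28.240000, f(4.8) = -15.960000
x₂ = 4.800000 − (-15.960000)·(4.800000 − 8.200000) / (-15.960000 − 28.240000) = 4.800000 − (54.264000)/(-44.200000) = 6.027692
f(6.027692) = -2.666925
x₃ = 6.027692 − (-2.666925)·(6.027692 − 4.800000) / (-2.666925 − (-15.960000)) = 6.027692 − (-3.274164)/(13.293075) = 6.273998
f(6.273998) = 0.363055
x₄ = 6.273998 − 0.363055·(6.273998 − 6.027692) / (0.363055 − (-2.666925)) = 6.273998 − (0.089423)/(3.029980) = 6.244486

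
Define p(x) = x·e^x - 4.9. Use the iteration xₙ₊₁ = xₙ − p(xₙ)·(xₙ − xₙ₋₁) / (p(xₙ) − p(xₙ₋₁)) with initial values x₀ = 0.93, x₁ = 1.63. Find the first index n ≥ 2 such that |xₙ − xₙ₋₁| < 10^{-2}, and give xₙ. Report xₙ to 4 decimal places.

p(0.93) = -2.542906, p(1.63) = 3.419316
x₂ = 1.630000 − 3.419316·(0.700000)/(5.962222) = 1.228552;  |Δ| = 0.401448
p(1.228552) = -0.702922
x₃ = 1.228552 − (-0.702922)·(-0.401448)/(-4.122238) = 1.297007;  |Δ| = 0.068455
p(1.297007) = -0.155120
x₄ = 1.297007 − (-0.155120)·(0.068455)/(0.547802) = 1.316391;  |Δ| = 0.019384
p(1.316391) = 0.010055
x₅ = 1.316391 − 0.010055·(0.019384)/(0.165175) = 1.315211;  |Δ| = 0.001180
|x₅ − x₄| = 0.001180 < 10^{-2}

n = 5, xₙ = 1.3152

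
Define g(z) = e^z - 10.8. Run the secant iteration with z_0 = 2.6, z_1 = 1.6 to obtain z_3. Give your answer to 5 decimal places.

2.42105

g(2.6) = 2.6637380, g(1.6) = -5.8469676
z_2 = 1.6000000 − (-5.8469676)·(1.6000000 − 2.6000000) / (-5.8469676 − 2.6637380) = 1.6000000 − (5.8469676)/(-8.5107056) = 2.2870133
g(2.2870133) = -0.9545122
z_3 = 2.2870133 − (-0.9545122)·(2.2870133 − 1.6000000) / (-0.9545122 − (-5.8469676)) = 2.2870133 − (-0.6557626)/(4.8924554) = 2.4210487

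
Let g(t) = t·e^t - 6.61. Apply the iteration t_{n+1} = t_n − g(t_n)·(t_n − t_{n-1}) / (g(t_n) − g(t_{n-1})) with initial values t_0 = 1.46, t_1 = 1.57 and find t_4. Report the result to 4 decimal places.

g(1.46) = -0.323299, g(1.57) = 0.936438
t_2 = 1.570000 − 0.936438·(1.570000 − 1.460000) / (0.936438 − (-0.323299)) = 1.570000 − (0.103008)/(1.259737) = 1.488230
g(1.488230) = -0.018254
t_3 = 1.488230 − (-0.018254)·(1.488230 − 1.570000) / (-0.018254 − 0.936438) = 1.488230 − (0.001493)/(-0.954692) = 1.489794
g(1.489794) = -0.001004
t_4 = 1.489794 − (-0.001004)·(1.489794 − 1.488230) / (-0.001004 − (-0.018254)) = 1.489794 − (-0.000002)/(0.017250) = 1.489885

1.4899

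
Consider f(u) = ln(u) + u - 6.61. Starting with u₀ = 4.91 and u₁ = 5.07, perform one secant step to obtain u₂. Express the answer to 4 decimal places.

5.0006

f(4.91) = -0.108726, f(5.07) = 0.083341
u₂ = 5.070000 − 0.083341·(5.070000 − 4.910000) / (0.083341 − (-0.108726)) = 5.070000 − (0.013335)/(0.192067) = 5.000574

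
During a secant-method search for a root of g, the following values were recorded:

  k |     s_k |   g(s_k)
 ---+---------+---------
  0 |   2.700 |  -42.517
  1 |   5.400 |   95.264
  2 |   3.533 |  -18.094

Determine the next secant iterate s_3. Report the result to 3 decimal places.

s_3 = 3.533 − (-18.094)·(3.533 − 5.400) / (-18.094 − 95.264)
   = 3.533 − (33.78150)/(-113.35800) = 3.83101

3.831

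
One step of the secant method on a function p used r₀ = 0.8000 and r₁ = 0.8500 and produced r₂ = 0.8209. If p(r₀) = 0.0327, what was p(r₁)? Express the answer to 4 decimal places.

-0.0455

The secant line through (0.8000, 0.0327) and (0.8500, p(r₁)) crosses zero at r₂ = 0.8209.
So (0.8000, 0.0327), (0.8500, p(r₁)), (0.8209, 0) are collinear:
p(r₁) = 0.0327 · (0.8500 − 0.8209) / (0.8000 − 0.8209) = 0.0327 · (0.029100)/(-0.020900) = -0.045530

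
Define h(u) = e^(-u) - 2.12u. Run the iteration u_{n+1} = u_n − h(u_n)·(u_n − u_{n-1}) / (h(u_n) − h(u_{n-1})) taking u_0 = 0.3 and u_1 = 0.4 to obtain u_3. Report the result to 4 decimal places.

h(0.3) = 0.104818, h(0.4) = -0.177680
u_2 = 0.400000 − (-0.177680)·(0.400000 − 0.300000) / (-0.177680 − 0.104818) = 0.400000 − (-0.017768)/(-0.282498) = 0.337104
h(0.337104) = -0.000826
u_3 = 0.337104 − (-0.000826)·(0.337104 − 0.400000) / (-0.000826 − (-0.177680)) = 0.337104 − (0.000052)/(0.176854) = 0.336810

0.3368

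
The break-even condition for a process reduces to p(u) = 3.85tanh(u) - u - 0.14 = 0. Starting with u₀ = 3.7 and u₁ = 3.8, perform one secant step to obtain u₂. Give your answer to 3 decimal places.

p(3.7) = 0.00530, p(3.8) = -0.09385
u₂ = 3.80000 − (-0.09385)·(3.80000 − 3.70000) / (-0.09385 − 0.00530) = 3.80000 − (-0.00939)/(-0.09915) = 3.70534

3.705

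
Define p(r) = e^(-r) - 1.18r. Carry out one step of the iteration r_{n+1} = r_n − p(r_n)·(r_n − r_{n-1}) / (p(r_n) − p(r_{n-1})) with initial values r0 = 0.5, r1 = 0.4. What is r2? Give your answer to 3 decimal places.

0.509

p(0.5) = 0.01653, p(0.4) = 0.19832
r2 = 0.40000 − 0.19832·(0.40000 − 0.50000) / (0.19832 − 0.01653) = 0.40000 − (-0.01983)/(0.18179) = 0.50909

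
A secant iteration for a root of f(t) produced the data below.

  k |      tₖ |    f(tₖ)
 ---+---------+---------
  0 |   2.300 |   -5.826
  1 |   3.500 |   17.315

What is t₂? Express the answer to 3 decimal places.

2.602

t₂ = 3.500 − 17.315·(3.500 − 2.300) / (17.315 − (-5.826))
   = 3.500 − (20.77800)/(23.14100) = 2.60211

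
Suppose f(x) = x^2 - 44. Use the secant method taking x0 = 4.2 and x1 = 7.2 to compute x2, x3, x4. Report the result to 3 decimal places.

6.512, 6.628, 6.633

f(4.2) = -26.36000, f(7.2) = 7.84000
x2 = 7.20000 − 7.84000·(7.20000 − 4.20000) / (7.84000 − (-26.36000)) = 7.20000 − (23.52000)/(34.20000) = 6.51228
f(6.51228) = -1.59020
x3 = 6.51228 − (-1.59020)·(6.51228 − 7.20000) / (-1.59020 − 7.84000) = 6.51228 − (1.09361)/(-9.43020) = 6.62825
f(6.62825) = -0.06631
x4 = 6.62825 − (-0.06631)·(6.62825 − 6.51228) / (-0.06631 − (-1.59020)) = 6.62825 − (-0.00769)/(1.52389) = 6.63330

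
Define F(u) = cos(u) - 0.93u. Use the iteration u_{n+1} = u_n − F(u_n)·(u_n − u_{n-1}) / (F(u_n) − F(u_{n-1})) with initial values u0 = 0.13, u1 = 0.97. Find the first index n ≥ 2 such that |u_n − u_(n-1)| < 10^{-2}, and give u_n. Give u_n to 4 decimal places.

F(0.13) = 0.870662, F(0.97) = -0.336800
u2 = 0.970000 − (-0.336800)·(0.840000)/(-1.207462) = 0.735697;  |Δ| = 0.234303
F(0.735697) = 0.057165
u3 = 0.735697 − 0.057165·(-0.234303)/(0.393966) = 0.769695;  |Δ| = 0.033998
F(0.769695) = 0.002307
u4 = 0.769695 − 0.002307·(0.033998)/(-0.054858) = 0.771125;  |Δ| = 0.001430
|u4 − u3| = 0.001430 < 10^{-2}

n = 4, u_n = 0.7711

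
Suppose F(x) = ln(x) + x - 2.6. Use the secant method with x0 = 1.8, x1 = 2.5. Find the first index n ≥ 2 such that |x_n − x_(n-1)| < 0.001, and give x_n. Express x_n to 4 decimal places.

F(1.8) = -0.212213, F(2.5) = 0.816291
x2 = 2.500000 − 0.816291·(0.700000)/(1.028504) = 1.944432;  |Δ| = 0.555568
F(1.944432) = 0.009403
x3 = 1.944432 − 0.009403·(-0.555568)/(-0.806888) = 1.937958;  |Δ| = 0.006474
F(1.937958) = -0.000406
x4 = 1.937958 − (-0.000406)·(-0.006474)/(-0.009809) = 1.938227;  |Δ| = 0.000268
|x4 − x3| = 0.000268 < 0.001

n = 4, x_n = 1.9382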